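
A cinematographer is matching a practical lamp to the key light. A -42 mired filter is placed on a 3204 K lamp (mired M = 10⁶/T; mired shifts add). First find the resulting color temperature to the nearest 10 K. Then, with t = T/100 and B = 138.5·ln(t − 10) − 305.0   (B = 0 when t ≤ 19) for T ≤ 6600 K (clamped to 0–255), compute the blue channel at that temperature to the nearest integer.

151

M_in = 10⁶/3204 = 312.11; M_out = 312.11 + (-42) = 270.11.
T_out = 10⁶/270.11 = 3702.2 K → 3700 K; t = 37.
B = 138.5·ln(37 − 10) − 305.0 = 138.5·ln 27 − 305.0 = 138.5·3.2958 − 305.0 = 151.473.
Rounded: 151.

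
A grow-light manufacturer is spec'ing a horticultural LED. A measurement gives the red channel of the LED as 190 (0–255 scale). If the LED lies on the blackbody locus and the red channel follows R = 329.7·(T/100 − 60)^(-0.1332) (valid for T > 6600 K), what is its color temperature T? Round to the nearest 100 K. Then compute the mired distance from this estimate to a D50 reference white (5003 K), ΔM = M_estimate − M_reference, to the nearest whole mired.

(t − 60)^(-0.1332) = 190/329.7 = 0.57628.
t − 60 = 0.57628^(1/-0.1332) = 0.57628^(-7.508) = 62.667, so t = 122.667.
T = 100·t = 12267 K → 12300 K to the nearest 100 K.
M_estimate = 10⁶/12300 = 81.30; M_reference = 10⁶/5003 = 199.88.
ΔM = 81.30 − 199.88 = -118.58 → -119 mireds.

-119 mireds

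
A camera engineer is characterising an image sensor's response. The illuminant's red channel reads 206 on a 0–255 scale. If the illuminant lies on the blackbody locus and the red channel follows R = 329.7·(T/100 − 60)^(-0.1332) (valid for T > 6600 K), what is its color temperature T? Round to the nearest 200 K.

(t − 60)^(-0.1332) = 206/329.7 = 0.62481.
t − 60 = 0.62481^(1/-0.1332) = 0.62481^(-7.508) = 34.152, so t = 94.152.
T = 100·t = 9415 K → 9400 K to the nearest 200 K.

9400 K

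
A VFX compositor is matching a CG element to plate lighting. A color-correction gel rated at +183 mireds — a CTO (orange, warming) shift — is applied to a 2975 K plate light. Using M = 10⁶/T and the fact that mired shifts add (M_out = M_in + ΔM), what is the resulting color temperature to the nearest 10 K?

M_in = 10⁶/2975 = 336.13 mireds.
M_out = 336.13 + (+183) = 519.13 mireds.
T_out = 10⁶/519.13 = 1926.3 K → 1930 K.

1930 K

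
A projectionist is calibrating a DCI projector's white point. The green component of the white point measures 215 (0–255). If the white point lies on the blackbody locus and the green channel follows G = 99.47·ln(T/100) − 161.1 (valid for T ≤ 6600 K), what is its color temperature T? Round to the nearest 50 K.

4400 K

ln t = (215 + 161.1) / 99.47 = 3.7810.
t = e^3.7810 = 43.862.
T = 100·t = 4386 K → 4400 K to the nearest 50 K.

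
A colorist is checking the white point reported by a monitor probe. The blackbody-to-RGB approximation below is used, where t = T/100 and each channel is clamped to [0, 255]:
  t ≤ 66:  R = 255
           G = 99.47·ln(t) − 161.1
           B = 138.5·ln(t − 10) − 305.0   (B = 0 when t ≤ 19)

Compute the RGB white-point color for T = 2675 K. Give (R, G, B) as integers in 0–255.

t = 2675/100 = 26.75; the t ≤ 66 branch applies.
R = 255 by definition for t ≤ 66.
G = 99.47·ln 26.75 − 161.1 = 99.47·3.2865 − 161.1 = 165.812.
B = 138.5·ln(26.75 − 10) − 305.0 = 138.5·ln 16.75 − 305.0 = 138.5·2.8184 − 305.0 = 85.348.
Rounded: (255, 166, 85).

(255, 166, 85)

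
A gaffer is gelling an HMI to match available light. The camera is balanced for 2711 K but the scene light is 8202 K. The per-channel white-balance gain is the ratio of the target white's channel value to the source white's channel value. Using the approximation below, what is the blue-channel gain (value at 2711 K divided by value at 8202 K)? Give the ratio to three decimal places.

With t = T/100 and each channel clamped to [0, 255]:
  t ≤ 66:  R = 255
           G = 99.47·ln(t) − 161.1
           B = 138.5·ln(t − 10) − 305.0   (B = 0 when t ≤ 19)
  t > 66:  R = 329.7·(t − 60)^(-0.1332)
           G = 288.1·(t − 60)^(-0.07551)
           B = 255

0.346

At 8202 K (t = 82.02):
  B = 255 by definition for t > 66.
At 2711 K (t = 27.11):
  B = 138.5·ln(27.11 − 10) − 305.0 = 138.5·ln 17.11 − 305.0 = 138.5·2.8397 − 305.0 = 88.293.
Gain = 88.293 / 255.000 = 0.3462 → 0.346.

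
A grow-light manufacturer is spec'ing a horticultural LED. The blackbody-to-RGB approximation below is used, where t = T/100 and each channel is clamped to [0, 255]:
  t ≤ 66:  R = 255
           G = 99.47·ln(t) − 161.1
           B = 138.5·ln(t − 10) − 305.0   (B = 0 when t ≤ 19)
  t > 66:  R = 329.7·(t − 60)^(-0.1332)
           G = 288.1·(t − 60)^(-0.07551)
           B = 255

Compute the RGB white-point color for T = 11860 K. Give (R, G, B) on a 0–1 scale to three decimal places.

t = 11860/100 = 118.6; the t > 66 branch applies.
R = 329.7·(118.6 − 60)^(-0.1332) = 329.7·58.6^(-0.1332) = 329.7·0.58145 = 191.706.
G = 288.1·(118.6 − 60)^(-0.07551) = 288.1·58.6^(-0.07551) = 288.1·0.73537 = 211.860.
B = 255 by definition for t > 66.
Dividing each by 255: (0.7518, 0.8308, 1.0000) → (0.752, 0.831, 1.000).

(0.752, 0.831, 1.000)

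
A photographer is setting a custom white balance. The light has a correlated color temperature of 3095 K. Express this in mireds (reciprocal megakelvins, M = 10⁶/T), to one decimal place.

323.1 mireds

M = 10⁶ / 3095 = 323.102 → 323.1 mireds.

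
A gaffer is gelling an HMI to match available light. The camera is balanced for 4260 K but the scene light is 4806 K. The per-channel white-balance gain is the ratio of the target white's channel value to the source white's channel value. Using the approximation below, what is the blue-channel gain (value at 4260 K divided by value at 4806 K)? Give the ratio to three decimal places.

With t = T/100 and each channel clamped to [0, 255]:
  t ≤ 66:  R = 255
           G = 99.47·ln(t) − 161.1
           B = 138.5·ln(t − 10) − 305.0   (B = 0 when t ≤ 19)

At 4806 K (t = 48.06):
  B = 138.5·ln(48.06 − 10) − 305.0 = 138.5·ln 38.06 − 305.0 = 138.5·3.6392 − 305.0 = 199.024.
At 4260 K (t = 42.6):
  B = 138.5·ln(42.6 − 10) − 305.0 = 138.5·ln 32.6 − 305.0 = 138.5·3.4843 − 305.0 = 177.577.
Gain = 177.577 / 199.024 = 0.8922 → 0.892.

0.892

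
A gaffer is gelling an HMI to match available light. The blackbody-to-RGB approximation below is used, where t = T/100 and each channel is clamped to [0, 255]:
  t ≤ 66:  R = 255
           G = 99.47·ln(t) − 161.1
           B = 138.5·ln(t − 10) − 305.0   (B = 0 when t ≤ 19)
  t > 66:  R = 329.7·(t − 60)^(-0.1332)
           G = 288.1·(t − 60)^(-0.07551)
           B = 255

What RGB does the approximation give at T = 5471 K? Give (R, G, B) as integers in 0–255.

(255, 237, 221)

t = 5471/100 = 54.71; the t ≤ 66 branch applies.
R = 255 by definition for t ≤ 66.
G = 99.47·ln 54.71 − 161.1 = 99.47·4.0020 − 161.1 = 236.984.
B = 138.5·ln(54.71 − 10) − 305.0 = 138.5·ln 44.71 − 305.0 = 138.5·3.8002 − 305.0 = 221.327.
Rounded: (255, 237, 221).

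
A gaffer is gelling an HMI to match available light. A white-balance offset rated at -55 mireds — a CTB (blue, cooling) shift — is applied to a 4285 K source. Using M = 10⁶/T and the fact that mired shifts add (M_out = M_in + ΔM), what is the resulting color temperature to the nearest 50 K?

5600 K

M_in = 10⁶/4285 = 233.37 mireds.
M_out = 233.37 + (-55) = 178.37 mireds.
T_out = 10⁶/178.37 = 5606.3 K → 5600 K.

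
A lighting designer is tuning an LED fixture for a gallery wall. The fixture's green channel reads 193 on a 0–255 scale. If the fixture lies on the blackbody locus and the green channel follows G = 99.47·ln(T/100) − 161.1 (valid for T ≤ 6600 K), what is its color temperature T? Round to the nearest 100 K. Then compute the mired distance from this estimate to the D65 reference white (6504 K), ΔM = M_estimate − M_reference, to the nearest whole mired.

ln t = (193 + 161.1) / 99.47 = 3.5599.
t = e^3.5599 = 35.159.
T = 100·t = 3516 K → 3500 K to the nearest 100 K.
M_estimate = 10⁶/3500 = 285.71; M_reference = 10⁶/6504 = 153.75.
ΔM = 285.71 − 153.75 = 131.96 → +132 mireds.

+132 mireds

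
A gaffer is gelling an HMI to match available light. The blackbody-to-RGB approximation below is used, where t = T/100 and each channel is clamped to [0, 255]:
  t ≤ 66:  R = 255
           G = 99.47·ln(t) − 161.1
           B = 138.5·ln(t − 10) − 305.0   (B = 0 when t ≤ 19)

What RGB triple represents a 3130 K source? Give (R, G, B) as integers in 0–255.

(255, 181, 119)

t = 3130/100 = 31.3; the t ≤ 66 branch applies.
R = 255 by definition for t ≤ 66.
G = 99.47·ln 31.3 − 161.1 = 99.47·3.4436 − 161.1 = 181.437.
B = 138.5·ln(31.3 − 10) − 305.0 = 138.5·ln 21.3 − 305.0 = 138.5·3.0587 − 305.0 = 118.631.
Rounded: (255, 181, 119).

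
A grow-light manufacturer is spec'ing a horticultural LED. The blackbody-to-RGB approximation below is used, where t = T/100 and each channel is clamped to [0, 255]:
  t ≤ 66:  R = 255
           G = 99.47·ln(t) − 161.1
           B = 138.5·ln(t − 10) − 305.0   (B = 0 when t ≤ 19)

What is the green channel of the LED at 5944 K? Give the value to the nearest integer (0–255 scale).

245

t = 5944/100 = 59.44; the t ≤ 66 branch applies.
G = 99.47·ln 59.44 − 161.1 = 99.47·4.0850 − 161.1 = 245.232.
Rounded: 245.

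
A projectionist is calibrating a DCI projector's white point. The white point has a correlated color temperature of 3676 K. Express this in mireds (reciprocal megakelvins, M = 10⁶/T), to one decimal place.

272.0 mireds

M = 10⁶ / 3676 = 272.035 → 272.0 mireds.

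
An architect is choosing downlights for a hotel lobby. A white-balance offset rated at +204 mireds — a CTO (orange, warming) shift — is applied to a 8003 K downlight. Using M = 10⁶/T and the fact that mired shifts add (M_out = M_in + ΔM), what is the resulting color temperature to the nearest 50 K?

M_in = 10⁶/8003 = 124.95 mireds.
M_out = 124.95 + (+204) = 328.95 mireds.
T_out = 10⁶/328.95 = 3039.9 K → 3050 K.

3050 K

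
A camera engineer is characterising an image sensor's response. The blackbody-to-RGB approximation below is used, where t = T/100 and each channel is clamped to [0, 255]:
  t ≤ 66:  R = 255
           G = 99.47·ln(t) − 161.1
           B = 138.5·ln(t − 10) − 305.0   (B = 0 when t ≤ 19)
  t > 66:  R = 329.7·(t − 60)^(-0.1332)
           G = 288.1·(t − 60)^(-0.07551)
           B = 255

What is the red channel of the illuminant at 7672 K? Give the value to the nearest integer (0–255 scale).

t = 7672/100 = 76.72; the t > 66 branch applies.
R = 329.7·(76.72 − 60)^(-0.1332) = 329.7·16.72^(-0.1332) = 329.7·0.68717 = 226.560.
Rounded: 227.

227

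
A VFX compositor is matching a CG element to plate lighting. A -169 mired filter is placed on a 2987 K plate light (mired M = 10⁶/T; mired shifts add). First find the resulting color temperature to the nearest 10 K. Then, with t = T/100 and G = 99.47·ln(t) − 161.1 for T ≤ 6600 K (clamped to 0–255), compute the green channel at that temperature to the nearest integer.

M_in = 10⁶/2987 = 334.78; M_out = 334.78 + (-169) = 165.78.
T_out = 10⁶/165.78 = 6031.9 K → 6030 K; t = 60.3.
G = 99.47·ln 60.3 − 161.1 = 99.47·4.0993 − 161.1 = 246.661.
Rounded: 247.

247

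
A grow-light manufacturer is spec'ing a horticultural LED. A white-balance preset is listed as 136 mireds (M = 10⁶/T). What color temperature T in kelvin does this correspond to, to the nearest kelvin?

7353 K

T = 10⁶ / 136 = 7352.94 K → 7353 K.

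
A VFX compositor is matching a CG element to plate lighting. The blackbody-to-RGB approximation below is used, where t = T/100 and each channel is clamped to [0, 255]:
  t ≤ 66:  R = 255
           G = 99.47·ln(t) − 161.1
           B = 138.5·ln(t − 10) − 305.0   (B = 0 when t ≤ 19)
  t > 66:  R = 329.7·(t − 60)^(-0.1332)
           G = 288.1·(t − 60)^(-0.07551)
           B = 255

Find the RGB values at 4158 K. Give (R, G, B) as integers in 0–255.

(255, 210, 173)

t = 4158/100 = 41.58; the t ≤ 66 branch applies.
R = 255 by definition for t ≤ 66.
G = 99.47·ln 41.58 − 161.1 = 99.47·3.7276 − 161.1 = 209.686.
B = 138.5·ln(41.58 − 10) − 305.0 = 138.5·ln 31.58 − 305.0 = 138.5·3.4525 − 305.0 = 173.175.
Rounded: (255, 210, 173).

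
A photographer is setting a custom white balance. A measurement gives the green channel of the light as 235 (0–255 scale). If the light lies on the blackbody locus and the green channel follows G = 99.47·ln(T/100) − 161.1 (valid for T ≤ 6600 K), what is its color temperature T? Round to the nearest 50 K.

ln t = (235 + 161.1) / 99.47 = 3.9821.
t = e^3.9821 = 53.630.
T = 100·t = 5363 K → 5350 K to the nearest 50 K.

5350 K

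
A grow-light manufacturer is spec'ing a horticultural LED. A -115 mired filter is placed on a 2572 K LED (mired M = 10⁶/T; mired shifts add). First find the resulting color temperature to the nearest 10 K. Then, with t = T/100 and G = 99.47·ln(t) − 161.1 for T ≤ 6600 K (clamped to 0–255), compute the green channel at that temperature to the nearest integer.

M_in = 10⁶/2572 = 388.80; M_out = 388.80 + (-115) = 273.80.
T_out = 10⁶/273.80 = 3652.3 K → 3650 K; t = 36.5.
G = 99.47·ln 36.5 − 161.1 = 99.47·3.5973 − 161.1 = 196.725.
Rounded: 197.

197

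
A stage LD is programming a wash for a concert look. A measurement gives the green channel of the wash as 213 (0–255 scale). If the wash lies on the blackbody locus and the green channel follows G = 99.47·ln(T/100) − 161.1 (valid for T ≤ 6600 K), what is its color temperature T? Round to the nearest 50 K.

4300 K

ln t = (213 + 161.1) / 99.47 = 3.7609.
t = e^3.7609 = 42.989.
T = 100·t = 4299 K → 4300 K to the nearest 50 K.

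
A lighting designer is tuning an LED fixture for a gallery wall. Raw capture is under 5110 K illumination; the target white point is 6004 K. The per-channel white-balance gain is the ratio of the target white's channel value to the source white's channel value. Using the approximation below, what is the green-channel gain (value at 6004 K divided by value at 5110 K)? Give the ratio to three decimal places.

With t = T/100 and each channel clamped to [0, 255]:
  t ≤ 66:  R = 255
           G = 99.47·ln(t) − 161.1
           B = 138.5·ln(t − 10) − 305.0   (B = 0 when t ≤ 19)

At 5110 K (t = 51.1):
  G = 99.47·ln 51.1 − 161.1 = 99.47·3.9338 − 161.1 = 230.194.
At 6004 K (t = 60.04):
  G = 99.47·ln 60.04 − 161.1 = 99.47·4.0950 − 161.1 = 246.231.
Gain = 246.231 / 230.194 = 1.0697 → 1.070.

1.070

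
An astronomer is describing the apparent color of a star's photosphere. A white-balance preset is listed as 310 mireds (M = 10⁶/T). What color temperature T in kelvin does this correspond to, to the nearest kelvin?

3226 K

T = 10⁶ / 310 = 3225.81 K → 3226 K.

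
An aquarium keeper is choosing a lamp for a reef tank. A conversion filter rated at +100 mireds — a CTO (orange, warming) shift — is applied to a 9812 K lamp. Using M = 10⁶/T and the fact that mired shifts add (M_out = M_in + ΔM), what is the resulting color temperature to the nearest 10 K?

M_in = 10⁶/9812 = 101.92 mireds.
M_out = 101.92 + (+100) = 201.92 mireds.
T_out = 10⁶/201.92 = 4952.6 K → 4950 K.

4950 K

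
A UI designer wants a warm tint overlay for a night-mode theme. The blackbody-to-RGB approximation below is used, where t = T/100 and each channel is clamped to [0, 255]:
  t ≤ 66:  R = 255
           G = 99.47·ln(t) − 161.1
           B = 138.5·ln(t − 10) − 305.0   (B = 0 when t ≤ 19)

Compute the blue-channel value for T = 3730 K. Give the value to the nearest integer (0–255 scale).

t = 3730/100 = 37.3; the t ≤ 66 branch applies.
B = 138.5·ln(37.3 − 10) − 305.0 = 138.5·ln 27.3 − 305.0 = 138.5·3.3069 − 305.0 = 153.004.
Rounded: 153.

153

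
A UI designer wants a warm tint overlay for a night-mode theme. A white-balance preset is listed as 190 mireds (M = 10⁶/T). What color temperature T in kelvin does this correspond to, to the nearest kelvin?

T = 10⁶ / 190 = 5263.16 K → 5263 K.

5263 K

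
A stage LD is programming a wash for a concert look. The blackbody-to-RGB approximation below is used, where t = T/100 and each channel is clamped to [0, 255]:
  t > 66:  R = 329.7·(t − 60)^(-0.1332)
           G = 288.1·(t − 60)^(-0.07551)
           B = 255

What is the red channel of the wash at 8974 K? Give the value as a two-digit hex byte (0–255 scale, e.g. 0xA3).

t = 8974/100 = 89.74; the t > 66 branch applies.
R = 329.7·(89.74 − 60)^(-0.1332) = 329.7·29.74^(-0.1332) = 329.7·0.63643 = 209.831.
Rounded: 210; in hex, 0xD2.

0xD2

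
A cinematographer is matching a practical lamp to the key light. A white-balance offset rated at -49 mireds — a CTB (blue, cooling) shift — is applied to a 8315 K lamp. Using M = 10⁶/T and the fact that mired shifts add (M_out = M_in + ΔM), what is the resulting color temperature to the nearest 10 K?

14030 K

M_in = 10⁶/8315 = 120.26 mireds.
M_out = 120.26 + (-49) = 71.26 mireds.
T_out = 10⁶/71.26 = 14032.2 K → 14030 K.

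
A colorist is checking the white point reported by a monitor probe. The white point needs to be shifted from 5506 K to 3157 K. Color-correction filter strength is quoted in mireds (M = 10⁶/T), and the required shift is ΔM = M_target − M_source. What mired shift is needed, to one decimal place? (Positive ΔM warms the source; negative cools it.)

+135.1 mireds

M_source = 10⁶/5506 = 181.620; M_target = 10⁶/3157 = 316.756.
ΔM = 316.756 − 181.620 = 135.136 → +135.1 mireds, a warming shift.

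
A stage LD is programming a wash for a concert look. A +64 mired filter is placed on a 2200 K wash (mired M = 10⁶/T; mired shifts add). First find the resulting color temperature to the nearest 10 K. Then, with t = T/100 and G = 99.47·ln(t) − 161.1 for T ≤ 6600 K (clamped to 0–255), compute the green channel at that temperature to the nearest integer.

133

M_in = 10⁶/2200 = 454.55; M_out = 454.55 + (+64) = 518.55.
T_out = 10⁶/518.55 = 1928.5 K → 1930 K; t = 19.3.
G = 99.47·ln 19.3 − 161.1 = 99.47·2.9601 − 161.1 = 133.342.
Rounded: 133.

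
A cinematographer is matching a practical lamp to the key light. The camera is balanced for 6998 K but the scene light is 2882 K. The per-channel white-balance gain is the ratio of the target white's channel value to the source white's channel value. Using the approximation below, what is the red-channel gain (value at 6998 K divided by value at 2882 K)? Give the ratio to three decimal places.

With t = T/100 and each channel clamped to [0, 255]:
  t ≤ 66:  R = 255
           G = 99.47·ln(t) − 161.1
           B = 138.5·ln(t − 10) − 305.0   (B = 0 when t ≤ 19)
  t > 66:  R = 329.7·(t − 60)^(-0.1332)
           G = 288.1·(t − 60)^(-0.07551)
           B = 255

0.952

At 2882 K (t = 28.82):
  R = 255 by definition for t ≤ 66.
At 6998 K (t = 69.98):
  R = 329.7·(69.98 − 60)^(-0.1332) = 329.7·9.98^(-0.1332) = 329.7·0.73606 = 242.680.
Gain = 242.680 / 255.000 = 0.9517 → 0.952.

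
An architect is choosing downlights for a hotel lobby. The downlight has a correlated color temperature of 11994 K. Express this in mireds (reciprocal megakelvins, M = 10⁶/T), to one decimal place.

83.4 mireds

M = 10⁶ / 11994 = 83.375 → 83.4 mireds.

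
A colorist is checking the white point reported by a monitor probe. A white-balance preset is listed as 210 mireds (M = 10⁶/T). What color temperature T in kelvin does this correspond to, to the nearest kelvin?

T = 10⁶ / 210 = 4761.90 K → 4762 K.

4762 K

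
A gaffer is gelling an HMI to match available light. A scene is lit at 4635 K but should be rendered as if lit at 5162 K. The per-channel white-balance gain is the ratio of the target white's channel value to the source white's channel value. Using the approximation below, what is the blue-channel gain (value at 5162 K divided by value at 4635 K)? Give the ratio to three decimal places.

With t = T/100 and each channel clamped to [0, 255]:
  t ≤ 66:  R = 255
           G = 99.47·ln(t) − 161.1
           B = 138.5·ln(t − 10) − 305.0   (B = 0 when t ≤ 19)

1.097

At 4635 K (t = 46.35):
  B = 138.5·ln(46.35 − 10) − 305.0 = 138.5·ln 36.35 − 305.0 = 138.5·3.5932 − 305.0 = 192.657.
At 5162 K (t = 51.62):
  B = 138.5·ln(51.62 − 10) − 305.0 = 138.5·ln 41.62 − 305.0 = 138.5·3.7286 − 305.0 = 211.408.
Gain = 211.408 / 192.657 = 1.0973 → 1.097.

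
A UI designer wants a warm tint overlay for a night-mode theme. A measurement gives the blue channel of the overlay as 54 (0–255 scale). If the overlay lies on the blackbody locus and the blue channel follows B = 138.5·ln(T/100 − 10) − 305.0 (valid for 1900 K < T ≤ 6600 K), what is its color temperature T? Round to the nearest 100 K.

2300 K

ln(t − 10) = (54 + 305.0) / 138.5 = 2.5921.
t − 10 = e^2.5921 = 13.357, so t = 23.357.
T = 100·t = 2336 K → 2300 K to the nearest 100 K.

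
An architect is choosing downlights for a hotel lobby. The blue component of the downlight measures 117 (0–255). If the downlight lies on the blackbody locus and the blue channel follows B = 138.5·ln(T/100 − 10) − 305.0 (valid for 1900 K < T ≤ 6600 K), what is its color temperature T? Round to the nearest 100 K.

ln(t − 10) = (117 + 305.0) / 138.5 = 3.0469.
t − 10 = e^3.0469 = 21.051, so t = 31.051.
T = 100·t = 3105 K → 3100 K to the nearest 100 K.

3100 K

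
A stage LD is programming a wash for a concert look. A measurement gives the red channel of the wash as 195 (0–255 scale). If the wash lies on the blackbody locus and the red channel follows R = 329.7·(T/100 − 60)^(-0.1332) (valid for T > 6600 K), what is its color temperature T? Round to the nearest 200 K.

11200 K

(t − 60)^(-0.1332) = 195/329.7 = 0.59145.
t − 60 = 0.59145^(1/-0.1332) = 0.59145^(-7.508) = 51.564, so t = 111.564.
T = 100·t = 11156 K → 11200 K to the nearest 200 K.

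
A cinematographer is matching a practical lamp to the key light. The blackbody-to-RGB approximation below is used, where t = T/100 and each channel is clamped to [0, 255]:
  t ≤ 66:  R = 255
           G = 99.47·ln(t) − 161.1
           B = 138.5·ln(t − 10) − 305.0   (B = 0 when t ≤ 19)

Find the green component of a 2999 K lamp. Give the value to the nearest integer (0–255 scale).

177

t = 2999/100 = 29.99; the t ≤ 66 branch applies.
G = 99.47·ln 29.99 − 161.1 = 99.47·3.4009 − 161.1 = 177.184.
Rounded: 177.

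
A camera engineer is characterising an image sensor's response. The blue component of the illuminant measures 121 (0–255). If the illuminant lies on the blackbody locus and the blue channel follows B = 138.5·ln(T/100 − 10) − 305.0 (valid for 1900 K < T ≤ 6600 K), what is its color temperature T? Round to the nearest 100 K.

3200 K

ln(t − 10) = (121 + 305.0) / 138.5 = 3.0758.
t − 10 = e^3.0758 = 21.667, so t = 31.667.
T = 100·t = 3167 K → 3200 K to the nearest 100 K.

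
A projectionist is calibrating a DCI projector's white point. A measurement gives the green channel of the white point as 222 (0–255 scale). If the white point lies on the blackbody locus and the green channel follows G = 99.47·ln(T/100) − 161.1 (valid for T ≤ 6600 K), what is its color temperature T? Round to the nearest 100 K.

4700 K

ln t = (222 + 161.1) / 99.47 = 3.8514.
t = e^3.8514 = 47.059.
T = 100·t = 4706 K → 4700 K to the nearest 100 K.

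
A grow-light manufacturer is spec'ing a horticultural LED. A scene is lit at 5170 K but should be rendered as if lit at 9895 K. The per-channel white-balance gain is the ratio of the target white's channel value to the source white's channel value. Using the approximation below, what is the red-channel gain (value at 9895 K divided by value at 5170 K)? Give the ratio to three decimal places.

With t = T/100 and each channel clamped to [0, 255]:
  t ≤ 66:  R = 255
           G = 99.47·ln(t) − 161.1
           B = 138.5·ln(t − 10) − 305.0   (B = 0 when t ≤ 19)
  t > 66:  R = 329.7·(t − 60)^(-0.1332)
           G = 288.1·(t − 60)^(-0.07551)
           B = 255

0.794

At 5170 K (t = 51.7):
  R = 255 by definition for t ≤ 66.
At 9895 K (t = 98.95):
  R = 329.7·(98.95 − 60)^(-0.1332) = 329.7·38.95^(-0.1332) = 329.7·0.61397 = 202.425.
Gain = 202.425 / 255.000 = 0.7938 → 0.794.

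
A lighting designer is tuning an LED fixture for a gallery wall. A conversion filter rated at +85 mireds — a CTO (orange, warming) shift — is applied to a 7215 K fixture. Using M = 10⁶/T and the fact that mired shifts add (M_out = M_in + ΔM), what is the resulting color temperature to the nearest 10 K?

4470 K

M_in = 10⁶/7215 = 138.60 mireds.
M_out = 138.60 + (+85) = 223.60 mireds.
T_out = 10⁶/223.60 = 4472.3 K → 4470 K.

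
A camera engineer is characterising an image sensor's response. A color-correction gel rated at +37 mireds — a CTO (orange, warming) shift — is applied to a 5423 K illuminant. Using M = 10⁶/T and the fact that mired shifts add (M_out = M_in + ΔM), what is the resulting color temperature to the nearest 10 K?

4520 K

M_in = 10⁶/5423 = 184.40 mireds.
M_out = 184.40 + (+37) = 221.40 mireds.
T_out = 10⁶/221.40 = 4516.7 K → 4520 K.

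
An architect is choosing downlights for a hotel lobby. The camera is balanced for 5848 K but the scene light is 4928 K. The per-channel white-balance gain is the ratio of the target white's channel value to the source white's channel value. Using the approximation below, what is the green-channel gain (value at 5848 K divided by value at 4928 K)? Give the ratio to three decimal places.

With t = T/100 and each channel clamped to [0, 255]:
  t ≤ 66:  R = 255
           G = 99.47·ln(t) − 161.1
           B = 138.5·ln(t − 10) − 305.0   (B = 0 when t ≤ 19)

At 4928 K (t = 49.28):
  G = 99.47·ln 49.28 − 161.1 = 99.47·3.8975 − 161.1 = 226.586.
At 5848 K (t = 58.48):
  G = 99.47·ln 58.48 − 161.1 = 99.47·4.0687 − 161.1 = 243.612.
Gain = 243.612 / 226.586 = 1.0751 → 1.075.

1.075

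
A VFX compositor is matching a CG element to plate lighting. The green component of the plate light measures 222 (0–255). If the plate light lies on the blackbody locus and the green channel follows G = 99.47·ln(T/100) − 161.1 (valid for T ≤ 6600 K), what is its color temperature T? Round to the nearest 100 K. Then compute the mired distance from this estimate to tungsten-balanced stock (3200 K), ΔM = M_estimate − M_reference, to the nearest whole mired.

ln t = (222 + 161.1) / 99.47 = 3.8514.
t = e^3.8514 = 47.059.
T = 100·t = 4706 K → 4700 K to the nearest 100 K.
M_estimate = 10⁶/4700 = 212.77; M_reference = 10⁶/3200 = 312.50.
ΔM = 212.77 − 312.50 = -99.73 → -100 mireds.

-100 mireds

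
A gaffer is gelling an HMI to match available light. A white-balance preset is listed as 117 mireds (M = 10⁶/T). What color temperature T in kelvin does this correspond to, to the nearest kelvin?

T = 10⁶ / 117 = 8547.01 K → 8547 K.

8547 K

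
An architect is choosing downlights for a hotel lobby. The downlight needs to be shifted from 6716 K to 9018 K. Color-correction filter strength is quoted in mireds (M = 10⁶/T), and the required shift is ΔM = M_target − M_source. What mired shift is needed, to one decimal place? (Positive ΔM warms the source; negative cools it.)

M_source = 10⁶/6716 = 148.898; M_target = 10⁶/9018 = 110.889.
ΔM = 110.889 − 148.898 = -38.009 → -38.0 mireds, a cooling shift.

-38.0 mireds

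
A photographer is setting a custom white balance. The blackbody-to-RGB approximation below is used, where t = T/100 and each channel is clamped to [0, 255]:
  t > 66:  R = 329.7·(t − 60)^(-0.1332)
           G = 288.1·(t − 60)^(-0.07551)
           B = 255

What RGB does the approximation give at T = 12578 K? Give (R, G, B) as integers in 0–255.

(189, 210, 255)

t = 12578/100 = 125.78; the t > 66 branch applies.
R = 329.7·(125.78 − 60)^(-0.1332) = 329.7·65.78^(-0.1332) = 329.7·0.57257 = 188.777.
G = 288.1·(125.78 − 60)^(-0.07551) = 288.1·65.78^(-0.07551) = 288.1·0.72898 = 210.019.
B = 255 by definition for t > 66.
Rounded: (189, 210, 255).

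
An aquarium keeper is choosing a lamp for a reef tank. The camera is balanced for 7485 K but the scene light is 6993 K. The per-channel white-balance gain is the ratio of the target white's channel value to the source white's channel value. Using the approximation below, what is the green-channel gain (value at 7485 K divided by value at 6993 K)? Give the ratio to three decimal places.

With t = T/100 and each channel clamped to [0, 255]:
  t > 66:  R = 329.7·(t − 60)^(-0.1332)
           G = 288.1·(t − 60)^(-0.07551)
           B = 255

0.970

At 6993 K (t = 69.93):
  G = 288.1·(69.93 − 60)^(-0.07551) = 288.1·9.93^(-0.07551) = 288.1·0.84085 = 242.250.
At 7485 K (t = 74.85):
  G = 288.1·(74.85 − 60)^(-0.07551) = 288.1·14.85^(-0.07551) = 288.1·0.81569 = 234.999.
Gain = 234.999 / 242.250 = 0.9701 → 0.970.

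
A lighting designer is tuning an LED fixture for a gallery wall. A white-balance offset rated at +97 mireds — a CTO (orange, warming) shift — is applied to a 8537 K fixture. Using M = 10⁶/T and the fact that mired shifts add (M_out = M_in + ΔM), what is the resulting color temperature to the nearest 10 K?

4670 K

M_in = 10⁶/8537 = 117.14 mireds.
M_out = 117.14 + (+97) = 214.14 mireds.
T_out = 10⁶/214.14 = 4669.9 K → 4670 K.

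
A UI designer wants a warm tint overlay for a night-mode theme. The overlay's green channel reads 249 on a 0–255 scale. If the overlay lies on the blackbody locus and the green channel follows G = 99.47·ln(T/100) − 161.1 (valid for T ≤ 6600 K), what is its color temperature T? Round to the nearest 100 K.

6200 K

ln t = (249 + 161.1) / 99.47 = 4.1229.
t = e^4.1229 = 61.735.
T = 100·t = 6174 K → 6200 K to the nearest 100 K.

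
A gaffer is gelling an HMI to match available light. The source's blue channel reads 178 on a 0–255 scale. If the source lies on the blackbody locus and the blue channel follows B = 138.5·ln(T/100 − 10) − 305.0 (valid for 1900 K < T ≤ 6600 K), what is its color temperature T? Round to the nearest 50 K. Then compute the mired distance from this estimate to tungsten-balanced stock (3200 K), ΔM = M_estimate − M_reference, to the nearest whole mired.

-77 mireds

ln(t − 10) = (178 + 305.0) / 138.5 = 3.4874.
t − 10 = e^3.4874 = 32.700, so t = 42.700.
T = 100·t = 4270 K → 4250 K to the nearest 50 K.
M_estimate = 10⁶/4250 = 235.29; M_reference = 10⁶/3200 = 312.50.
ΔM = 235.29 − 312.50 = -77.21 → -77 mireds.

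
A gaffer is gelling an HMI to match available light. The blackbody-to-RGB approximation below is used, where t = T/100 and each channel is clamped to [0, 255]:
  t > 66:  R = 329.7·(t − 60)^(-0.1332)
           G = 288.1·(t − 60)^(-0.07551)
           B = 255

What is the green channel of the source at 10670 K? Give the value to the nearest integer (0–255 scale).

t = 10670/100 = 106.7; the t > 66 branch applies.
G = 288.1·(106.7 − 60)^(-0.07551) = 288.1·46.7^(-0.07551) = 288.1·0.74808 = 215.523.
Rounded: 216.

216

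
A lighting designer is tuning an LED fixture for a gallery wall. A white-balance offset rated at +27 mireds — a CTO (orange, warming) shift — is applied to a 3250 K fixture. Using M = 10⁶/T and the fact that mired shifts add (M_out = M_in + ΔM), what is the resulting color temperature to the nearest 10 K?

2990 K

M_in = 10⁶/3250 = 307.69 mireds.
M_out = 307.69 + (+27) = 334.69 mireds.
T_out = 10⁶/334.69 = 2987.8 K → 2990 K.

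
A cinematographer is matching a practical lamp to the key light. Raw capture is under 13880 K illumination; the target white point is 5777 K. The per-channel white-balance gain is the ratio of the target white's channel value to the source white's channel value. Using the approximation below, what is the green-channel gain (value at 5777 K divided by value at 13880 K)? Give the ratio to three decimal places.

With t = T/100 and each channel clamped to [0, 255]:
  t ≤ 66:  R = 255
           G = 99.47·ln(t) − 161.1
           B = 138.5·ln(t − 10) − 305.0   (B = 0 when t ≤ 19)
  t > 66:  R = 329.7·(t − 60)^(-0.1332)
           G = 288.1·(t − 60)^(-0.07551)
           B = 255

1.170

At 13880 K (t = 138.8):
  G = 288.1·(138.8 − 60)^(-0.07551) = 288.1·78.8^(-0.07551) = 288.1·0.71911 = 207.175.
At 5777 K (t = 57.77):
  G = 99.47·ln 57.77 − 161.1 = 99.47·4.0565 − 161.1 = 242.397.
Gain = 242.397 / 207.175 = 1.1700 → 1.170.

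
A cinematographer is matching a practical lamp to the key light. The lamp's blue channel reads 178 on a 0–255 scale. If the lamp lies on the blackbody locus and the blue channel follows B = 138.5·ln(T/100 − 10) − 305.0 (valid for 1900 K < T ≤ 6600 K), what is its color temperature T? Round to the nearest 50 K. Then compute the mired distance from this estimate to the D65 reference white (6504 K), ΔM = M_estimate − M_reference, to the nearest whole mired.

+82 mireds

ln(t − 10) = (178 + 305.0) / 138.5 = 3.4874.
t − 10 = e^3.4874 = 32.700, so t = 42.700.
T = 100·t = 4270 K → 4250 K to the nearest 50 K.
M_estimate = 10⁶/4250 = 235.29; M_reference = 10⁶/6504 = 153.75.
ΔM = 235.29 − 153.75 = 81.54 → +82 mireds.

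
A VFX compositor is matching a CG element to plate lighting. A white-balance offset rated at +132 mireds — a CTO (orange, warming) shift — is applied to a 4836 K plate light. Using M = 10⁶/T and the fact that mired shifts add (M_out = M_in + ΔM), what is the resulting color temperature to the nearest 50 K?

2950 K

M_in = 10⁶/4836 = 206.78 mireds.
M_out = 206.78 + (+132) = 338.78 mireds.
T_out = 10⁶/338.78 = 2951.7 K → 2950 K.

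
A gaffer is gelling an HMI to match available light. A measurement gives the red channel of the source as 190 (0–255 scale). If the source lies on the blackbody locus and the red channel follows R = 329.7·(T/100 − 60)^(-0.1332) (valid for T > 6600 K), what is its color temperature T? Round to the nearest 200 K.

12200 K

(t − 60)^(-0.1332) = 190/329.7 = 0.57628.
t − 60 = 0.57628^(1/-0.1332) = 0.57628^(-7.508) = 62.667, so t = 122.667.
T = 100·t = 12267 K → 12200 K to the nearest 200 K.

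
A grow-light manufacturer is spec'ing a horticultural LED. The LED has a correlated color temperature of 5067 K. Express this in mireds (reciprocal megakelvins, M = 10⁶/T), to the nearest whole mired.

M = 10⁶ / 5067 = 197.355 → 197 mireds.

197 mireds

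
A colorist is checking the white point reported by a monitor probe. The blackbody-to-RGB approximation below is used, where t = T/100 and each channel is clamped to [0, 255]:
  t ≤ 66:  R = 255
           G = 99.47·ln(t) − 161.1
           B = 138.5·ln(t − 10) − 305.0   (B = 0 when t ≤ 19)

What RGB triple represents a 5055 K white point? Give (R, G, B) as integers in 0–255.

t = 5055/100 = 50.55; the t ≤ 66 branch applies.
R = 255 by definition for t ≤ 66.
G = 99.47·ln 50.55 − 161.1 = 99.47·3.9230 − 161.1 = 229.117.
B = 138.5·ln(50.55 − 10) − 305.0 = 138.5·ln 40.55 − 305.0 = 138.5·3.7025 − 305.0 = 207.801.
Rounded: (255, 229, 208).

(255, 229, 208)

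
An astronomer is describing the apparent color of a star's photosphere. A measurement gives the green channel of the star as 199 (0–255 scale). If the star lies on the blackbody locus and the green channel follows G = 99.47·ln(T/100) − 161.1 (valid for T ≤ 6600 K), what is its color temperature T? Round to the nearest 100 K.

ln t = (199 + 161.1) / 99.47 = 3.6202.
t = e^3.6202 = 37.345.
T = 100·t = 3734 K → 3700 K to the nearest 100 K.

3700 K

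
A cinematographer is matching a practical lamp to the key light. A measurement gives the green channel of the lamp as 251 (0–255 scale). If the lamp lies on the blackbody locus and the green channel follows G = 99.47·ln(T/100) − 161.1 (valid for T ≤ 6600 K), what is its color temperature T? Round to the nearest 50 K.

6300 K

ln t = (251 + 161.1) / 99.47 = 4.1430.
t = e^4.1430 = 62.989.
T = 100·t = 6299 K → 6300 K to the nearest 50 K.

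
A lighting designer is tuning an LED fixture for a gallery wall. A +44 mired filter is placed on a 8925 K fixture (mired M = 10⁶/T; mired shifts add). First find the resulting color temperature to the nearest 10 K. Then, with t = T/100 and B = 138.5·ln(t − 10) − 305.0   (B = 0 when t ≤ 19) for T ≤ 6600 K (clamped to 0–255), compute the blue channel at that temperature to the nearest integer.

248

M_in = 10⁶/8925 = 112.04; M_out = 112.04 + (+44) = 156.04.
T_out = 10⁶/156.04 = 6408.4 K → 6410 K; t = 64.1.
B = 138.5·ln(64.1 − 10) − 305.0 = 138.5·ln 54.1 − 305.0 = 138.5·3.9908 − 305.0 = 247.731.
Rounded: 248.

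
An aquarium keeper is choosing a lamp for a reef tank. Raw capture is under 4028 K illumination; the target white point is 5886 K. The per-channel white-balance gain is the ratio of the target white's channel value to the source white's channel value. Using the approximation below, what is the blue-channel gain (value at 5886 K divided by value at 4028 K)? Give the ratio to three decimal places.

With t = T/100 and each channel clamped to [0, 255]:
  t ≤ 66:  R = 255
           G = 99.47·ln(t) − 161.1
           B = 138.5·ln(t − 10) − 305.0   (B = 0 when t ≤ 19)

1.396

At 4028 K (t = 40.28):
  B = 138.5·ln(40.28 − 10) − 305.0 = 138.5·ln 30.28 − 305.0 = 138.5·3.4105 − 305.0 = 167.353.
At 5886 K (t = 58.86):
  B = 138.5·ln(58.86 − 10) − 305.0 = 138.5·ln 48.86 − 305.0 = 138.5·3.8890 − 305.0 = 233.621.
Gain = 233.621 / 167.353 = 1.3960 → 1.396.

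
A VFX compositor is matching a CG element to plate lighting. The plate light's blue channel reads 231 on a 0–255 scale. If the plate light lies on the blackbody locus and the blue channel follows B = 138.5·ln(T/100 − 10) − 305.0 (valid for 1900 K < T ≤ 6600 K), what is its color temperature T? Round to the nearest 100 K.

ln(t − 10) = (231 + 305.0) / 138.5 = 3.8700.
t − 10 = e^3.8700 = 47.944, so t = 57.944.
T = 100·t = 5794 K → 5800 K to the nearest 100 K.

5800 K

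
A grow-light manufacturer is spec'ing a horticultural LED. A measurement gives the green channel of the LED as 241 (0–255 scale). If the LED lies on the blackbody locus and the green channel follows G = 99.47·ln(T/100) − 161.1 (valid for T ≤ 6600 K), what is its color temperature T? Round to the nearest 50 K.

5700 K

ln t = (241 + 161.1) / 99.47 = 4.0424.
t = e^4.0424 = 56.964.
T = 100·t = 5696 K → 5700 K to the nearest 50 K.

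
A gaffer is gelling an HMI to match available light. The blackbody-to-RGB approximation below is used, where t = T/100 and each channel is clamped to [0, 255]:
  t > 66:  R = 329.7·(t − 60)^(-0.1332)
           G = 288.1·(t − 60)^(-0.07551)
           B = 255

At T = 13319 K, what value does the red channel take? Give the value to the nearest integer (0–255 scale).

186

t = 13319/100 = 133.19; the t > 66 branch applies.
R = 329.7·(133.19 − 60)^(-0.1332) = 329.7·73.19^(-0.1332) = 329.7·0.56449 = 186.112.
Rounded: 186.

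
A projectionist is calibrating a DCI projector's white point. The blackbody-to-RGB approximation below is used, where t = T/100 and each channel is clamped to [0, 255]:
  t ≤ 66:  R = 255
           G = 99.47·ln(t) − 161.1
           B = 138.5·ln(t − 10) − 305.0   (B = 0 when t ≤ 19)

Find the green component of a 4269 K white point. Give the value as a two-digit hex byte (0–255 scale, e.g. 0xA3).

t = 4269/100 = 42.69; the t ≤ 66 branch applies.
G = 99.47·ln 42.69 − 161.1 = 99.47·3.7540 − 161.1 = 212.307.
Rounded: 212; in hex, 0xD4.

0xD4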